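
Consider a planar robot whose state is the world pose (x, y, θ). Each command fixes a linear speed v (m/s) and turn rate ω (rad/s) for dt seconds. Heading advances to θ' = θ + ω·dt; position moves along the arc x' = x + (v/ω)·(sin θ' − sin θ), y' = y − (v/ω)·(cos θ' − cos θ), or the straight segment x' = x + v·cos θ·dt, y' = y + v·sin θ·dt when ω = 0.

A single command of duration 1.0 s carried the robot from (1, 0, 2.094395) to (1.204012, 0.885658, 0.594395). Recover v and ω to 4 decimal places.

v = 1.0000, ω = -1.5000

Δθ = 0.594395 − 2.094395 = -1.500000
ω = Δθ/dt = -1.500000/1.0 = -1.5000
R = −Δy/(cos θ' − cos θ) = -0.6667
v = R·ω = -0.6667·-1.5000 = 1.0000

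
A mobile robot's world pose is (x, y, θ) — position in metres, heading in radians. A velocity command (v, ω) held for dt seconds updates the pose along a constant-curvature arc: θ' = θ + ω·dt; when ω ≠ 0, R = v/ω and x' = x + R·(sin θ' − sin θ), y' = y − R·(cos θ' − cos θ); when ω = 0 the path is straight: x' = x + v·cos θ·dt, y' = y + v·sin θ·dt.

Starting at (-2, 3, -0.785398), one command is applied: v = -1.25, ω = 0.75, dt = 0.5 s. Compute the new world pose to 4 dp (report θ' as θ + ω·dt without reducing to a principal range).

(-2.5136, 3.3498, -0.4104)

θ' = -0.7854 + 0.75·0.5 = -0.4104
R = v/ω = -1.25/0.75 = -1.6667
x' = -2 + -1.6667·(sin -0.4104 − sin -0.7854) = -2.5136
y' = 3 − -1.6667·(cos -0.4104 − cos -0.7854) = 3.3498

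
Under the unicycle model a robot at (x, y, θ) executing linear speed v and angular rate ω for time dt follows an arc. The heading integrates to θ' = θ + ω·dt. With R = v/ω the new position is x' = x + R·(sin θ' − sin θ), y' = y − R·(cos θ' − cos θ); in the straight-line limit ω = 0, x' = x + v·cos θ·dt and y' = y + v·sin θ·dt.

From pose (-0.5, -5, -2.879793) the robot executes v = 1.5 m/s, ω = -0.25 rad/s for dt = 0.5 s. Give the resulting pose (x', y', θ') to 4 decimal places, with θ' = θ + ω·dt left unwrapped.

(-1.2347, -5.1484, -3.0048)

θ' = -2.8798 + -0.25·0.5 = -3.0048
R = v/ω = 1.5/-0.25 = -6.0000
x' = -0.5 + -6.0000·(sin -3.0048 − sin -2.8798) = -1.2347
y' = -5 − -6.0000·(cos -3.0048 − cos -2.8798) = -5.1484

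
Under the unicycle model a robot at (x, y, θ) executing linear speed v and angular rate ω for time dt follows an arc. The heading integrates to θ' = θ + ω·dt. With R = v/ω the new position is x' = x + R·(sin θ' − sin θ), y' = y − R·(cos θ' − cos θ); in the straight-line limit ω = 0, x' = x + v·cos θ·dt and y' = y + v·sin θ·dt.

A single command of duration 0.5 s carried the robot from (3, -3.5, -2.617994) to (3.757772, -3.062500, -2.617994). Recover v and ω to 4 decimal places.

Δθ = -2.617994 − -2.617994 = 0.000000
ω = Δθ/dt = 0.000000/0.5 = 0.0000
ω = 0 → v = (Δx·cos θ + Δy·sin θ)/dt = -1.7500

v = -1.7500, ω = 0.0000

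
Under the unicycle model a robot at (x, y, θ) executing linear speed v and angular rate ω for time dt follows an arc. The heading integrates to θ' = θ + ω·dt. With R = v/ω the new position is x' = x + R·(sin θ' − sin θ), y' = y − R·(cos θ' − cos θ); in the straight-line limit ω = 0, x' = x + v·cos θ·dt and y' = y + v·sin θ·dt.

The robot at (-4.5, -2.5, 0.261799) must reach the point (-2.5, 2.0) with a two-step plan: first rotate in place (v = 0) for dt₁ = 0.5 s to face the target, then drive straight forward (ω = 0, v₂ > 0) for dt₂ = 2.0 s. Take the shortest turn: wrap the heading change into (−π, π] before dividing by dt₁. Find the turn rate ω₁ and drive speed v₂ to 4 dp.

ω₁ = 1.7815, v₂ = 2.4622

heading to target = atan2(2−-2.5, -2.5−-4.5) = 1.1526
Δθ = wrap(1.1526 − 0.2618) = 0.8908; ω₁ = Δθ/dt₁ = 1.7815
distance = √((-2.5−-4.5)² + (2−-2.5)²) = 4.9244; v₂ = distance/dt₂ = 2.4622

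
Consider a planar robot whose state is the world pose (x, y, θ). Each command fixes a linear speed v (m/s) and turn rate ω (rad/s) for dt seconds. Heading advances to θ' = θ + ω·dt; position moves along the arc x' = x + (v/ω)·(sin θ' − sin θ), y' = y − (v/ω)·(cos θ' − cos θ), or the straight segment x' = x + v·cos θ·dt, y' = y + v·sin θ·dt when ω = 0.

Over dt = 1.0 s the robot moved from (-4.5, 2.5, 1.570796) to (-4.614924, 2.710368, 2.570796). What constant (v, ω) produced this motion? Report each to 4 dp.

Δθ = 2.570796 − 1.570796 = 1.000000
ω = Δθ/dt = 1.000000/1.0 = 1.0000
R = −Δy/(cos θ' − cos θ) = 0.2500
v = R·ω = 0.2500·1.0000 = 0.2500

v = 0.2500, ω = 1.0000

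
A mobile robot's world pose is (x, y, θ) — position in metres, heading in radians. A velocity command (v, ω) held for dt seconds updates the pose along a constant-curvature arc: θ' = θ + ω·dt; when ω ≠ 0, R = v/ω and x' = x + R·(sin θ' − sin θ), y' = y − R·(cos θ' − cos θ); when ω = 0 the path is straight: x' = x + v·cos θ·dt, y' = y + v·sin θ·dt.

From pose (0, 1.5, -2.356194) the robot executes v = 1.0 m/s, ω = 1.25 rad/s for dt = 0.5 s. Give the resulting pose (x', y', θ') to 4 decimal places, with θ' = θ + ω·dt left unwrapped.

θ' = -2.3562 + 1.25·0.5 = -1.7312
R = v/ω = 1.0/1.25 = 0.8000
x' = 0 + 0.8000·(sin -1.7312 − sin -2.3562) = -0.2240
y' = 1.5 − 0.8000·(cos -1.7312 − cos -2.3562) = 1.0621

(-0.2240, 1.0621, -1.7312)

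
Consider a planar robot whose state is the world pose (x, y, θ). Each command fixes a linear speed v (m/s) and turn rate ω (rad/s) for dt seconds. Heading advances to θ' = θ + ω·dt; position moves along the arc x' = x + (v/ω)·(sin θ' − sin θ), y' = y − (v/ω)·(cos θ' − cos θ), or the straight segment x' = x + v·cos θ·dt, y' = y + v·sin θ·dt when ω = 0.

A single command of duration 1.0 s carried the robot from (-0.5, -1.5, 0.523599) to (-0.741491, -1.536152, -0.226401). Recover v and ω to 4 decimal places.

Δθ = -0.226401 − 0.523599 = -0.750000
ω = Δθ/dt = -0.750000/1.0 = -0.7500
R = Δx/(sin θ' − sin θ) = 0.3333
v = R·ω = 0.3333·-0.7500 = -0.2500

v = -0.2500, ω = -0.7500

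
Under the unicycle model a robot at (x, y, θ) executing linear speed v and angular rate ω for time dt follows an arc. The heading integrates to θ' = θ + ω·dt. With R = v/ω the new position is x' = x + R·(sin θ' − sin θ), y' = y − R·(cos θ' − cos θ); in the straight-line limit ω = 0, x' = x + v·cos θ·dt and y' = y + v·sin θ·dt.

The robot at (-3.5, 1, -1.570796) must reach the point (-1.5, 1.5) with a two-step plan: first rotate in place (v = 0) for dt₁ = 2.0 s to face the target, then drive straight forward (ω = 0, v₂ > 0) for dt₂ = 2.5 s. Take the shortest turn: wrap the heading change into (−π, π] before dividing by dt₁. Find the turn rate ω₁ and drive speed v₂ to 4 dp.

heading to target = atan2(1.5−1, -1.5−-3.5) = 0.2450
Δθ = wrap(0.2450 − -1.5708) = 1.8158; ω₁ = Δθ/dt₁ = 0.9079
distance = √((-1.5−-3.5)² + (1.5−1)²) = 2.0616; v₂ = distance/dt₂ = 0.8246

ω₁ = 0.9079, v₂ = 0.8246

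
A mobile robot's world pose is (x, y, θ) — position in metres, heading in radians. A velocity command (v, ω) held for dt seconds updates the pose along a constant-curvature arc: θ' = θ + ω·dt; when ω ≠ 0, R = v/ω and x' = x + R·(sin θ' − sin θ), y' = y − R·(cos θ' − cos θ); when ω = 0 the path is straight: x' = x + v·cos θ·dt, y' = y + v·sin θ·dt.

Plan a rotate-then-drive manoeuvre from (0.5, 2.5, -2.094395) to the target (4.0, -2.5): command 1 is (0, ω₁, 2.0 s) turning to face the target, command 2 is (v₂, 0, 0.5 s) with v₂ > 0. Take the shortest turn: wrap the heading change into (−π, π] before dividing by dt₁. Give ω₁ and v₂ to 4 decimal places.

heading to target = atan2(-2.5−2.5, 4−0.5) = -0.9601
Δθ = wrap(-0.9601 − -2.0944) = 1.1343; ω₁ = Δθ/dt₁ = 0.5672
distance = √((4−0.5)² + (-2.5−2.5)²) = 6.1033; v₂ = distance/dt₂ = 12.2066

ω₁ = 0.5672, v₂ = 12.2066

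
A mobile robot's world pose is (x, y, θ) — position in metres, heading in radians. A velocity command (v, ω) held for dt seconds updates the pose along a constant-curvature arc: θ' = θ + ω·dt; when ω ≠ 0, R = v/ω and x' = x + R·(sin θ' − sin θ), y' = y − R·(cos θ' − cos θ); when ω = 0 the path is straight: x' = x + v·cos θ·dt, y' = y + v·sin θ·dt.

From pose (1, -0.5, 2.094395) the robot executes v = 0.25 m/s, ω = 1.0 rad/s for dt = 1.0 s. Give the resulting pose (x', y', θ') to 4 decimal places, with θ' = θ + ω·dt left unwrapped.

(0.7953, -0.3753, 3.0944)

θ' = 2.0944 + 1.0·1.0 = 3.0944
R = v/ω = 0.25/1.0 = 0.2500
x' = 1 + 0.2500·(sin 3.0944 − sin 2.0944) = 0.7953
y' = -0.5 − 0.2500·(cos 3.0944 − cos 2.0944) = -0.3753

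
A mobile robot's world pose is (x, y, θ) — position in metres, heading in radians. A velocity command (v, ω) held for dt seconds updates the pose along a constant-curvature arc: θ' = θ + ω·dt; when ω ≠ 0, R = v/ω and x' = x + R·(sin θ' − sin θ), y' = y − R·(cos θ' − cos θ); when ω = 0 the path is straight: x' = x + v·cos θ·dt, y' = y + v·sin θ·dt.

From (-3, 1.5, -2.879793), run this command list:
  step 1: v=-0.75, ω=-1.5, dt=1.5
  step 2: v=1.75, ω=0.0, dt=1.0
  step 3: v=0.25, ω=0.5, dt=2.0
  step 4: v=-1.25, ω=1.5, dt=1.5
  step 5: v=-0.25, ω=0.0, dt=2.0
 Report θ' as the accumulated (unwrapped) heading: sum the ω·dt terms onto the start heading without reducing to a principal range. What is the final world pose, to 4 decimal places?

(-0.1019, 3.5733, -1.8798)

step 1: θ'=-5.1298 (R=0.5000) → pose (-2.4135, 0.8143, -5.1298)
step 2: θ'=-5.1298 (straight) → pose (-1.7041, 2.4141, -5.1298)
step 3: θ'=-4.1298 (R=0.5000) → pose (-1.7436, 2.8919, -4.1298)
step 4: θ'=-1.8798 (R=-0.8333) → pose (-0.2539, 3.0970, -1.8798)
step 5: θ'=-1.8798 (straight) → pose (-0.1019, 3.5733, -1.8798)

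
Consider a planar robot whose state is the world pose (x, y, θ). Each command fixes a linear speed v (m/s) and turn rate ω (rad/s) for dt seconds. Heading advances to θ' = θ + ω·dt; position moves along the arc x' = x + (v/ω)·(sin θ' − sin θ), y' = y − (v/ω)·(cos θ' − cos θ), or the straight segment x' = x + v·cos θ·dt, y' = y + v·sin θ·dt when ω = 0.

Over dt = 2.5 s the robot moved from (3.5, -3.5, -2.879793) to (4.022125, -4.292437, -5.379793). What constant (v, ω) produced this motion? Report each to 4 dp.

Δθ = -5.379793 − -2.879793 = -2.500000
ω = Δθ/dt = -2.500000/2.5 = -1.0000
R = −Δy/(cos θ' − cos θ) = 0.5000
v = R·ω = 0.5000·-1.0000 = -0.5000

v = -0.5000, ω = -1.0000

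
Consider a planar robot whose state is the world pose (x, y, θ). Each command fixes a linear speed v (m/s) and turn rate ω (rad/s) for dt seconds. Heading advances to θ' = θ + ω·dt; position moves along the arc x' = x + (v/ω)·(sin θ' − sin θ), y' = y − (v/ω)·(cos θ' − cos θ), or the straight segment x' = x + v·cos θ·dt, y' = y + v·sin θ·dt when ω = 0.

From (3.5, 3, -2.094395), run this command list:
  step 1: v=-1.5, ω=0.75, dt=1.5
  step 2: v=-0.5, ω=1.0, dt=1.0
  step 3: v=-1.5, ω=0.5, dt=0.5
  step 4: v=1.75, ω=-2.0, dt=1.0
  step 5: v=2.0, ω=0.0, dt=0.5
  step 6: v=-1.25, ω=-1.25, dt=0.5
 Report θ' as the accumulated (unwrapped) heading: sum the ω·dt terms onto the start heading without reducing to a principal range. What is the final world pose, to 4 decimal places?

(3.4837, 3.8239, -2.3444)

step 1: θ'=-0.9694 (R=-2.0000) → pose (3.4170, 5.1316, -0.9694)
step 2: θ'=0.0306 (R=-0.5000) → pose (2.9895, 5.3485, 0.0306)
step 3: θ'=0.2806 (R=-3.0000) → pose (2.2505, 5.2325, 0.2806)
step 4: θ'=-1.7194 (R=-0.8750) → pose (3.3581, 4.2622, -1.7194)
step 5: θ'=-1.7194 (straight) → pose (3.2101, 3.2732, -1.7194)
step 6: θ'=-2.3444 (R=1.0000) → pose (3.4837, 3.8239, -2.3444)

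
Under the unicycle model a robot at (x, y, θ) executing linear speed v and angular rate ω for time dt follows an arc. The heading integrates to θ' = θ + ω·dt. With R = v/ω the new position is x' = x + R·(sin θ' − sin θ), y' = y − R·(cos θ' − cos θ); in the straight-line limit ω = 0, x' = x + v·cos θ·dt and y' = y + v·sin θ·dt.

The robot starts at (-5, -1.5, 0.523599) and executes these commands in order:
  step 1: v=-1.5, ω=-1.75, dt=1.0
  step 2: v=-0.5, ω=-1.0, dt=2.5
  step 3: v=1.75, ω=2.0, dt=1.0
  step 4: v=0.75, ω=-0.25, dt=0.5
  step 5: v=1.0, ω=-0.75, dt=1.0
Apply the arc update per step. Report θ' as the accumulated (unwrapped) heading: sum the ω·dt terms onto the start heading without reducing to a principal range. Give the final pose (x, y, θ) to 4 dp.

(-7.5127, -2.1955, -2.6014)

step 1: θ'=-1.2264 (R=0.8571) → pose (-6.2354, -1.0471, -1.2264)
step 2: θ'=-3.7264 (R=0.5000) → pose (-5.4887, -0.4614, -3.7264)
step 3: θ'=-1.7264 (R=0.8750) → pose (-6.8362, -1.0554, -1.7264)
step 4: θ'=-1.8514 (R=-3.0000) → pose (-6.9173, -1.4212, -1.8514)
step 5: θ'=-2.6014 (R=-1.3333) → pose (-7.5127, -2.1955, -2.6014)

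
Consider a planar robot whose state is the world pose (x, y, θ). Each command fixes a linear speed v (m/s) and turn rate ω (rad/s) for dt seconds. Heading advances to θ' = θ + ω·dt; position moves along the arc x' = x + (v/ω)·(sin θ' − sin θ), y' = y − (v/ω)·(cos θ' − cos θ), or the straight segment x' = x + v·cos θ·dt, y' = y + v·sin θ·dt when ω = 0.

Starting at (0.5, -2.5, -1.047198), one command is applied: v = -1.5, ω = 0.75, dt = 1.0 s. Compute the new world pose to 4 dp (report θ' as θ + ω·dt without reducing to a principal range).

θ' = -1.0472 + 0.75·1.0 = -0.2972
R = v/ω = -1.5/0.75 = -2.0000
x' = 0.5 + -2.0000·(sin -0.2972 − sin -1.0472) = -0.6464
y' = -2.5 − -2.0000·(cos -0.2972 − cos -1.0472) = -1.5877

(-0.6464, -1.5877, -0.2972)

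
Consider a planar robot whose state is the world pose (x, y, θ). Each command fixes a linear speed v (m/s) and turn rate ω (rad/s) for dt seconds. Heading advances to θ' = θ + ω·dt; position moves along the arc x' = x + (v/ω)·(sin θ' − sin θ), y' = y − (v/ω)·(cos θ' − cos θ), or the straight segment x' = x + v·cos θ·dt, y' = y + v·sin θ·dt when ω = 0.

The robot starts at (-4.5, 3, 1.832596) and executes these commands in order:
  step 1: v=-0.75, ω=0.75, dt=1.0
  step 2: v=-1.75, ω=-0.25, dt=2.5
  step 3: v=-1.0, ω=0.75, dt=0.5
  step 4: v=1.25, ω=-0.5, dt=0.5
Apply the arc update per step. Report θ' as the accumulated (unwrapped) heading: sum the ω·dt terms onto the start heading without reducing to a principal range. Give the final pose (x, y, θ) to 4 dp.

(-1.3946, -0.7990, 2.0826)

step 1: θ'=2.5826 (R=-1.0000) → pose (-4.0644, 2.4110, 2.5826)
step 2: θ'=1.9576 (R=7.0000) → pose (-1.2939, -0.8829, 1.9576)
step 3: θ'=2.3326 (R=-1.3333) → pose (-1.0239, -1.3002, 2.3326)
step 4: θ'=2.0826 (R=-2.5000) → pose (-1.3946, -0.7990, 2.0826)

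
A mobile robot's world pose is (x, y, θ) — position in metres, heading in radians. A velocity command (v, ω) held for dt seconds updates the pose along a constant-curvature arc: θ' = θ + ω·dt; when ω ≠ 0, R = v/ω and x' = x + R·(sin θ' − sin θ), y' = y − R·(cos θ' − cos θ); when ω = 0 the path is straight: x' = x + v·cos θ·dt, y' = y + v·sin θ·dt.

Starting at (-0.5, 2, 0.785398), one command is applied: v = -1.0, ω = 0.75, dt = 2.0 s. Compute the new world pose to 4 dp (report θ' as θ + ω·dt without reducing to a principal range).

θ' = 0.7854 + 0.75·2.0 = 2.2854
R = v/ω = -1.0/0.75 = -1.3333
x' = -0.5 + -1.3333·(sin 2.2854 − sin 0.7854) = -0.5643
y' = 2 − -1.3333·(cos 2.2854 − cos 0.7854) = 0.1834

(-0.5643, 0.1834, 2.2854)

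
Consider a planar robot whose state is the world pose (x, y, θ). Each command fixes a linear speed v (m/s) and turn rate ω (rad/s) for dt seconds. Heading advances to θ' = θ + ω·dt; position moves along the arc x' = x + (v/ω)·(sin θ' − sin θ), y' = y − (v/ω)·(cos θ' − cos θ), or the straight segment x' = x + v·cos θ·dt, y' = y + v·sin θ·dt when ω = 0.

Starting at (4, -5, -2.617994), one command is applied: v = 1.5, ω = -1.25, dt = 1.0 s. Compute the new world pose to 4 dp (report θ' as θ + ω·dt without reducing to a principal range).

(2.6030, -4.8579, -3.8680)

θ' = -2.6180 + -1.25·1.0 = -3.8680
R = v/ω = 1.5/-1.25 = -1.2000
x' = 4 + -1.2000·(sin -3.8680 − sin -2.6180) = 2.6030
y' = -5 − -1.2000·(cos -3.8680 − cos -2.6180) = -4.8579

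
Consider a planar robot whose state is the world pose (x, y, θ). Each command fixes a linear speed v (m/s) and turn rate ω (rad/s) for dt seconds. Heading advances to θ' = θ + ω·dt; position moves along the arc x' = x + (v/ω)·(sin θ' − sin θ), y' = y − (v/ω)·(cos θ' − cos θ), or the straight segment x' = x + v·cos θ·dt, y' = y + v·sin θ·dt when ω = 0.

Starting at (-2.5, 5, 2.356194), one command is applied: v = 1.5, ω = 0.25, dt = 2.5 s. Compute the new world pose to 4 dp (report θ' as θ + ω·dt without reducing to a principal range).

θ' = 2.3562 + 0.25·2.5 = 2.9812
R = v/ω = 1.5/0.25 = 6.0000
x' = -2.5 + 6.0000·(sin 2.9812 − sin 2.3562) = -5.7844
y' = 5 − 6.0000·(cos 2.9812 − cos 2.3562) = 6.6803

(-5.7844, 6.6803, 2.9812)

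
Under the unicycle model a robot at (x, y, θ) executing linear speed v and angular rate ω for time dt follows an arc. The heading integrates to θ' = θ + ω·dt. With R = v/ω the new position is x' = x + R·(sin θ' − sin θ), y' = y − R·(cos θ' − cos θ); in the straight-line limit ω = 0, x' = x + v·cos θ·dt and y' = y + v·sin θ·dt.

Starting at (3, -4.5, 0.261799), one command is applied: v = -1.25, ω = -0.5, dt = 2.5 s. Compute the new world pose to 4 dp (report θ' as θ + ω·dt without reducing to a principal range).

θ' = 0.2618 + -0.5·2.5 = -0.9882
R = v/ω = -1.25/-0.5 = 2.5000
x' = 3 + 2.5000·(sin -0.9882 − sin 0.2618) = 0.2654
y' = -4.5 − 2.5000·(cos -0.9882 − cos 0.2618) = -3.4607

(0.2654, -3.4607, -0.9882)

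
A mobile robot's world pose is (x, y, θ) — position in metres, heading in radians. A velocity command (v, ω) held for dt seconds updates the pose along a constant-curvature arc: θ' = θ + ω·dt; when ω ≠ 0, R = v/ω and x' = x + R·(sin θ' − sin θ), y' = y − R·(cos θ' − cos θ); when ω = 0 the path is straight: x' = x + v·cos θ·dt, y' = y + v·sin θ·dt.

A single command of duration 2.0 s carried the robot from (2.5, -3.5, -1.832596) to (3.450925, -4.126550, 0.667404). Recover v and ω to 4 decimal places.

Δθ = 0.667404 − -1.832596 = 2.500000
ω = Δθ/dt = 2.500000/2.0 = 1.2500
R = Δx/(sin θ' − sin θ) = 0.6000
v = R·ω = 0.6000·1.2500 = 0.7500

v = 0.7500, ω = 1.2500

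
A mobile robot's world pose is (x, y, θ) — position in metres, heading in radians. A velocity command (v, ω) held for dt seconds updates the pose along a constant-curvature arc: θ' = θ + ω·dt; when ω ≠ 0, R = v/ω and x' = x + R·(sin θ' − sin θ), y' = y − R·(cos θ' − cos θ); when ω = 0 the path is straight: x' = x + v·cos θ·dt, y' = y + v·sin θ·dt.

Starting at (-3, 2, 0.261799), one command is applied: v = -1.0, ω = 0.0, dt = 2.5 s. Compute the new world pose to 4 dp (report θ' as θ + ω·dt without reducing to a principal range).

(-5.4148, 1.3530, 0.2618)

θ' = 0.2618 + 0.0·2.5 = 0.2618
ω = 0 → straight: x' = -3 + -1.0·cos(0.2618)·2.5 = -5.4148
y' = 2 + -1.0·sin(0.2618)·2.5 = 1.3530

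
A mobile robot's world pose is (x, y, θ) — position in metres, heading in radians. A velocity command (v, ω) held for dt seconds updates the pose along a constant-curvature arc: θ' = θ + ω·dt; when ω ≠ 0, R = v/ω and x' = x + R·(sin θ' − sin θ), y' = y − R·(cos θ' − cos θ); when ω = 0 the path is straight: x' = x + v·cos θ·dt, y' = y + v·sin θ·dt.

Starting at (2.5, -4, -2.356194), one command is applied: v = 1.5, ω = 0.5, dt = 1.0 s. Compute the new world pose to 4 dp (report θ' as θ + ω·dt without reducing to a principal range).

(1.7427, -5.2767, -1.8562)

θ' = -2.3562 + 0.5·1.0 = -1.8562
R = v/ω = 1.5/0.5 = 3.0000
x' = 2.5 + 3.0000·(sin -1.8562 − sin -2.3562) = 1.7427
y' = -4 − 3.0000·(cos -1.8562 − cos -2.3562) = -5.2767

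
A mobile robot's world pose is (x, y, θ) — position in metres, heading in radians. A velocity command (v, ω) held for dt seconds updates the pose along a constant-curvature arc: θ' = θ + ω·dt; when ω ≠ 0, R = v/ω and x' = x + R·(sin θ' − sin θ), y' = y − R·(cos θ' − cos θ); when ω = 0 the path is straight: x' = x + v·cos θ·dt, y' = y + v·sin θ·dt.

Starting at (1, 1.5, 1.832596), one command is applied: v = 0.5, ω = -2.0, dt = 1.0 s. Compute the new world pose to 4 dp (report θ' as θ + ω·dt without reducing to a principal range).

(1.2831, 1.8112, -0.1674)

θ' = 1.8326 + -2.0·1.0 = -0.1674
R = v/ω = 0.5/-2.0 = -0.2500
x' = 1 + -0.2500·(sin -0.1674 − sin 1.8326) = 1.2831
y' = 1.5 − -0.2500·(cos -0.1674 − cos 1.8326) = 1.8112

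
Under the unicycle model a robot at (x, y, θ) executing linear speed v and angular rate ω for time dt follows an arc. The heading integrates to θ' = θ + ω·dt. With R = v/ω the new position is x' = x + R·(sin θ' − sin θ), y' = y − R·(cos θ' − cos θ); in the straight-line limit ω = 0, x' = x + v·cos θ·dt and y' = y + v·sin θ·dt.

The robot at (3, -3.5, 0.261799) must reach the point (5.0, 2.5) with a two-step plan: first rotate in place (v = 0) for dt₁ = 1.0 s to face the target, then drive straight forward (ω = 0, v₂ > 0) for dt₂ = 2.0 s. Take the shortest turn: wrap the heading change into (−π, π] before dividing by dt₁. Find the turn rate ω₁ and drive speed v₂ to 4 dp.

heading to target = atan2(2.5−-3.5, 5−3) = 1.2490
Δθ = wrap(1.2490 − 0.2618) = 0.9872; ω₁ = Δθ/dt₁ = 0.9872
distance = √((5−3)² + (2.5−-3.5)²) = 6.3246; v₂ = distance/dt₂ = 3.1623

ω₁ = 0.9872, v₂ = 3.1623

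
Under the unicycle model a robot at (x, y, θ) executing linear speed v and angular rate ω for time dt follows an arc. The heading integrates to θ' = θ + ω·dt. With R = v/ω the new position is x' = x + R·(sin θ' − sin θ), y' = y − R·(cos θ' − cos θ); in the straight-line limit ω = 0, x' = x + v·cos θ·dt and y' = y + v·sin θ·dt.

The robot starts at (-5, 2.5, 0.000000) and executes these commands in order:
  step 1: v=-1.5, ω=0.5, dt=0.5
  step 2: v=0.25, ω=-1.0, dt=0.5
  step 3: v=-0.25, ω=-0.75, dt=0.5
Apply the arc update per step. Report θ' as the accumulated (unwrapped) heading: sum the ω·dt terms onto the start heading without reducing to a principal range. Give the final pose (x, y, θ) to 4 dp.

step 1: θ'=0.2500 (R=-3.0000) → pose (-5.7422, 2.4067, 0.2500)
step 2: θ'=-0.2500 (R=-0.2500) → pose (-5.6185, 2.4067, -0.2500)
step 3: θ'=-0.6250 (R=0.3333) → pose (-5.7311, 2.4594, -0.6250)

(-5.7311, 2.4594, -0.6250)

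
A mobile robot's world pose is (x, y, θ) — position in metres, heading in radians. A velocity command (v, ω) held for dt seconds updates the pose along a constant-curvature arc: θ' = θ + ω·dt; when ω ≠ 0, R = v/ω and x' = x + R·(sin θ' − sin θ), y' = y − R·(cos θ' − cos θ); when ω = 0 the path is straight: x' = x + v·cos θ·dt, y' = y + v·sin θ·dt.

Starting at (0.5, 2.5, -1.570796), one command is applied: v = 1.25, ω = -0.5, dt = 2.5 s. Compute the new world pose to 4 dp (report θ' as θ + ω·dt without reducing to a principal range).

θ' = -1.5708 + -0.5·2.5 = -2.8208
R = v/ω = 1.25/-0.5 = -2.5000
x' = 0.5 + -2.5000·(sin -2.8208 − sin -1.5708) = -1.2117
y' = 2.5 − -2.5000·(cos -2.8208 − cos -1.5708) = 0.1275

(-1.2117, 0.1275, -2.8208)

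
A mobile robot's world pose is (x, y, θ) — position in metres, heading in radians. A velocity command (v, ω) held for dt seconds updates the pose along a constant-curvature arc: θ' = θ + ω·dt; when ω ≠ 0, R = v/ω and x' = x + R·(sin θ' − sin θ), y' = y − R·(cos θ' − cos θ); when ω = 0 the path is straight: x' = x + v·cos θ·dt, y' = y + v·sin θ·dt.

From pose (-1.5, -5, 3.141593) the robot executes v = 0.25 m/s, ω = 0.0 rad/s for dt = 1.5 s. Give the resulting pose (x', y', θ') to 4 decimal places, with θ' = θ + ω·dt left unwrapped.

(-1.8750, -5.0000, 3.1416)

θ' = 3.1416 + 0.0·1.5 = 3.1416
ω = 0 → straight: x' = -1.5 + 0.25·cos(3.1416)·1.5 = -1.8750
y' = -5 + 0.25·sin(3.1416)·1.5 = -5.0000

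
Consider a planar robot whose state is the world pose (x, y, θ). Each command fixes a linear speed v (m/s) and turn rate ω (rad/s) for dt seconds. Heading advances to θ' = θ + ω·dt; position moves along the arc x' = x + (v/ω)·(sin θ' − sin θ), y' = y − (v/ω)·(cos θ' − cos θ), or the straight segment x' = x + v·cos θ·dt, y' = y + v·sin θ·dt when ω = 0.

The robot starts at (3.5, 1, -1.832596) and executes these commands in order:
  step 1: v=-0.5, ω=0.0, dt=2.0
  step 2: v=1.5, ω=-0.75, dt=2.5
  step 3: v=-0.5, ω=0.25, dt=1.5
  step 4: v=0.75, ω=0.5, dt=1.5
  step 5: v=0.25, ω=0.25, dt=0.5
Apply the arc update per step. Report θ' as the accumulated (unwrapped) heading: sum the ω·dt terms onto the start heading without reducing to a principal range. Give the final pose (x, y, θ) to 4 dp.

step 1: θ'=-1.8326 (straight) → pose (3.7588, 1.9659, -1.8326)
step 2: θ'=-3.7076 (R=-2.0000) → pose (0.7544, 0.7955, -3.7076)
step 3: θ'=-3.3326 (R=-2.0000) → pose (1.4473, 0.5199, -3.3326)
step 4: θ'=-2.5826 (R=1.5000) → pose (0.3670, 0.3189, -2.5826)
step 5: θ'=-2.4576 (R=1.0000) → pose (0.2654, 0.2462, -2.4576)

(0.2654, 0.2462, -2.4576)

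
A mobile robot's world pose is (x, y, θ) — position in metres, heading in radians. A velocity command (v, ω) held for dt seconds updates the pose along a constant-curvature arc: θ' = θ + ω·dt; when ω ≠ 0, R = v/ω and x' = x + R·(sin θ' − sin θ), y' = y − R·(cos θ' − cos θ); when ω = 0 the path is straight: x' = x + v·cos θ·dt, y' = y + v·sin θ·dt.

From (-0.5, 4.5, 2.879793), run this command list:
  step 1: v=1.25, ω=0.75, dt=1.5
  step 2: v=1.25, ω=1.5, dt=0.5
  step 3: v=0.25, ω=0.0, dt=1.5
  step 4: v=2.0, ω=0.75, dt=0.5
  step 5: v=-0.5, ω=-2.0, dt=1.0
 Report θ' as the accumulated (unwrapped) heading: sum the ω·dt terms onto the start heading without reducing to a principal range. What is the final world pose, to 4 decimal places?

(-1.9233, 2.4051, 3.1298)

step 1: θ'=4.0048 (R=1.6667) → pose (-2.1979, 3.9735, 4.0048)
step 2: θ'=4.7548 (R=0.8333) → pose (-2.3972, 3.3965, 4.7548)
step 3: θ'=4.7548 (straight) → pose (-2.3813, 3.0218, 4.7548)
step 4: θ'=5.1298 (R=2.6667) → pose (-2.1548, 2.0538, 5.1298)
step 5: θ'=3.1298 (R=0.2500) → pose (-1.9233, 2.4051, 3.1298)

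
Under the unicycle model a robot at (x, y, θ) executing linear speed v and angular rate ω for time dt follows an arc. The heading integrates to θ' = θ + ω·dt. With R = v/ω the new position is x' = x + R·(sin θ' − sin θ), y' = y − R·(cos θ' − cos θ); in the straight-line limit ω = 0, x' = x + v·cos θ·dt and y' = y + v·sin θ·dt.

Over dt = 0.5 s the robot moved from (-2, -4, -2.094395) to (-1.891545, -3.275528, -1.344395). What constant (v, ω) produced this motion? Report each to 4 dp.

v = -1.5000, ω = 1.5000

Δθ = -1.344395 − -2.094395 = 0.750000
ω = Δθ/dt = 0.750000/0.5 = 1.5000
R = −Δy/(cos θ' − cos θ) = -1.0000
v = R·ω = -1.0000·1.5000 = -1.5000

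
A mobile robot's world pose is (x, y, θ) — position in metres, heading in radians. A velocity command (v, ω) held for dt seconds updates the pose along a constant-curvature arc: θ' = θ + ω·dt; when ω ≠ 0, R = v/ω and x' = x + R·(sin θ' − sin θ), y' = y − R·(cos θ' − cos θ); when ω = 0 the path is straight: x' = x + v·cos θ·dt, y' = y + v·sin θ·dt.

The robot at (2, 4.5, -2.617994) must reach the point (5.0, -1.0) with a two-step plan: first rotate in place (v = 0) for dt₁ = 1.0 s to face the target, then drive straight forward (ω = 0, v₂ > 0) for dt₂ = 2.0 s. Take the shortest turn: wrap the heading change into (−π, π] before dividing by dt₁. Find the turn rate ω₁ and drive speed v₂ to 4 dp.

heading to target = atan2(-1−4.5, 5−2) = -1.0714
Δθ = wrap(-1.0714 − -2.6180) = 1.5465; ω₁ = Δθ/dt₁ = 1.5465
distance = √((5−2)² + (-1−4.5)²) = 6.2650; v₂ = distance/dt₂ = 3.1325

ω₁ = 1.5465, v₂ = 3.1325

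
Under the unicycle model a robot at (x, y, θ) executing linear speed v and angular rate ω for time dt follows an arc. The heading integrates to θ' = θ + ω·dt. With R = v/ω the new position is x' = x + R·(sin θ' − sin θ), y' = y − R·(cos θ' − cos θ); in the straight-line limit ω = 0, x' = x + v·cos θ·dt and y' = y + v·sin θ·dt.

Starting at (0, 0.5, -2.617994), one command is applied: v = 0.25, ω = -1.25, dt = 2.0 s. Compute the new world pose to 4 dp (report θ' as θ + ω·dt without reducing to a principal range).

(-0.2838, 0.7521, -5.1180)

θ' = -2.6180 + -1.25·2.0 = -5.1180
R = v/ω = 0.25/-1.25 = -0.2000
x' = 0 + -0.2000·(sin -5.1180 − sin -2.6180) = -0.2838
y' = 0.5 − -0.2000·(cos -5.1180 − cos -2.6180) = 0.7521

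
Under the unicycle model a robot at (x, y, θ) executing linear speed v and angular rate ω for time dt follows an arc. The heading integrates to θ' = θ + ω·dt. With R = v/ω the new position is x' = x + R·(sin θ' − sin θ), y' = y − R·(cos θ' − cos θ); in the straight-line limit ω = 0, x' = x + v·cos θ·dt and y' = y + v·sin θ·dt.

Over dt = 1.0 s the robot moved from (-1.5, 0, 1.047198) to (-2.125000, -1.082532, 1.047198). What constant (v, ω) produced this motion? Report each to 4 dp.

v = -1.2500, ω = 0.0000

Δθ = 1.047198 − 1.047198 = 0.000000
ω = Δθ/dt = 0.000000/1.0 = 0.0000
ω = 0 → v = (Δx·cos θ + Δy·sin θ)/dt = -1.2500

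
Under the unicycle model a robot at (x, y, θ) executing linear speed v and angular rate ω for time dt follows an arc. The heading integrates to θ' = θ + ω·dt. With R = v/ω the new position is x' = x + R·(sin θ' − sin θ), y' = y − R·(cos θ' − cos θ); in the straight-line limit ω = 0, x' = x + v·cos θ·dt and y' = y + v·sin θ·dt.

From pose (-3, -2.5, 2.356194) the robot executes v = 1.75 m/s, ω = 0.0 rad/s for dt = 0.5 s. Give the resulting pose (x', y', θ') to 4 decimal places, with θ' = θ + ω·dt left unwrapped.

(-3.6187, -1.8813, 2.3562)

θ' = 2.3562 + 0.0·0.5 = 2.3562
ω = 0 → straight: x' = -3 + 1.75·cos(2.3562)·0.5 = -3.6187
y' = -2.5 + 1.75·sin(2.3562)·0.5 = -1.8813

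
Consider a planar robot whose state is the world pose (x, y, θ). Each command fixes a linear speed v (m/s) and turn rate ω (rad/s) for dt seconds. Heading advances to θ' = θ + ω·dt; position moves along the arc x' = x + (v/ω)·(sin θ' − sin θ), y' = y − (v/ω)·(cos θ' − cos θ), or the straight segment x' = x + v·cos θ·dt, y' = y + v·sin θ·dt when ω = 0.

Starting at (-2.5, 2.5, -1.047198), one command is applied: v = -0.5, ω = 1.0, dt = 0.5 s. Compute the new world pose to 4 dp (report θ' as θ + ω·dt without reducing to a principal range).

(-2.6729, 2.6770, -0.5472)

θ' = -1.0472 + 1.0·0.5 = -0.5472
R = v/ω = -0.5/1.0 = -0.5000
x' = -2.5 + -0.5000·(sin -0.5472 − sin -1.0472) = -2.6729
y' = 2.5 − -0.5000·(cos -0.5472 − cos -1.0472) = 2.6770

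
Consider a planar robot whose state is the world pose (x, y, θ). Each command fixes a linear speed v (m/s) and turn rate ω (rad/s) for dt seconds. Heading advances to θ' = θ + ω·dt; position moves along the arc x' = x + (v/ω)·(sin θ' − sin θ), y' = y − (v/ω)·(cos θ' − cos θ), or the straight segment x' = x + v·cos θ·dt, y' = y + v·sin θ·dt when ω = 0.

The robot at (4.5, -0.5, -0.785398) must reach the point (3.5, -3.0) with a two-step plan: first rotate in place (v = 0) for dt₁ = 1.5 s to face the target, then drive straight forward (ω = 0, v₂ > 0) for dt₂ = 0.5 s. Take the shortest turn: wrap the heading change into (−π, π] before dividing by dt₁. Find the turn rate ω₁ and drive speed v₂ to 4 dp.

ω₁ = -0.7773, v₂ = 5.3852

heading to target = atan2(-3−-0.5, 3.5−4.5) = -1.9513
Δθ = wrap(-1.9513 − -0.7854) = -1.1659; ω₁ = Δθ/dt₁ = -0.7773
distance = √((3.5−4.5)² + (-3−-0.5)²) = 2.6926; v₂ = distance/dt₂ = 5.3852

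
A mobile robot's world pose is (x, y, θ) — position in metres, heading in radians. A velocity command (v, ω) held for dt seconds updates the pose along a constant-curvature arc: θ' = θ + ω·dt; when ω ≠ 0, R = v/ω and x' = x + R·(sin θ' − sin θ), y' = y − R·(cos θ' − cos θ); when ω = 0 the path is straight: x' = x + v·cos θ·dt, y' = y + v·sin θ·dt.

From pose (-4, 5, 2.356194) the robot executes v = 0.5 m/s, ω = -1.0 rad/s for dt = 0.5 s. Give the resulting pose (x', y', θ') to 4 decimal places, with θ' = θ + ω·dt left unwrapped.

(-4.1262, 5.2128, 1.8562)

θ' = 2.3562 + -1.0·0.5 = 1.8562
R = v/ω = 0.5/-1.0 = -0.5000
x' = -4 + -0.5000·(sin 1.8562 − sin 2.3562) = -4.1262
y' = 5 − -0.5000·(cos 1.8562 − cos 2.3562) = 5.2128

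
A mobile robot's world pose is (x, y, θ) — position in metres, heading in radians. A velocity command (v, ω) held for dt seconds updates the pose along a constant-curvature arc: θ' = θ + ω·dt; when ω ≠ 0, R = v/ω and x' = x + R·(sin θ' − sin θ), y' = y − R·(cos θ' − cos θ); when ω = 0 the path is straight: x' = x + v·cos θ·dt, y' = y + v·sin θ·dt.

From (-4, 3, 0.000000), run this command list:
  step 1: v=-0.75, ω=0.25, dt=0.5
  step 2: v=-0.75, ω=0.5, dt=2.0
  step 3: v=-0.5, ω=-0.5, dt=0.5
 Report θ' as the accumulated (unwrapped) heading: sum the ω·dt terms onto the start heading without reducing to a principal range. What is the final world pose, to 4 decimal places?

(-5.6751, 1.9252, 0.8750)

step 1: θ'=0.1250 (R=-3.0000) → pose (-4.3740, 2.9766, 0.1250)
step 2: θ'=1.1250 (R=-1.5000) → pose (-5.5404, 2.1351, 1.1250)
step 3: θ'=0.8750 (R=1.0000) → pose (-5.6751, 1.9252, 0.8750)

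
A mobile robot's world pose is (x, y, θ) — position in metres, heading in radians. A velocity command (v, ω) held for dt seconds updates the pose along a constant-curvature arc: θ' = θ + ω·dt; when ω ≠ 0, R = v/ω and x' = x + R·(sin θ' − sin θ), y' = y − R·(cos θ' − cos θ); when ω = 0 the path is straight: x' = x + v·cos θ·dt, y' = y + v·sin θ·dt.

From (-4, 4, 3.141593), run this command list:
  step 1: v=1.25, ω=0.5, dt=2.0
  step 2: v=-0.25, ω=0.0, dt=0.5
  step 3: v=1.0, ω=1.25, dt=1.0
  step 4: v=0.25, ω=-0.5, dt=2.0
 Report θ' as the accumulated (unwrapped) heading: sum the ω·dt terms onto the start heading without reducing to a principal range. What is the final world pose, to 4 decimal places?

step 1: θ'=4.1416 (R=2.5000) → pose (-6.1037, 2.8508, 4.1416)
step 2: θ'=4.1416 (straight) → pose (-6.0361, 2.9559, 4.1416)
step 3: θ'=5.3916 (R=0.8000) → pose (-5.9854, 2.0212, 5.3916)
step 4: θ'=4.3916 (R=-0.5000) → pose (-5.9000, 1.5494, 4.3916)

(-5.9000, 1.5494, 4.3916)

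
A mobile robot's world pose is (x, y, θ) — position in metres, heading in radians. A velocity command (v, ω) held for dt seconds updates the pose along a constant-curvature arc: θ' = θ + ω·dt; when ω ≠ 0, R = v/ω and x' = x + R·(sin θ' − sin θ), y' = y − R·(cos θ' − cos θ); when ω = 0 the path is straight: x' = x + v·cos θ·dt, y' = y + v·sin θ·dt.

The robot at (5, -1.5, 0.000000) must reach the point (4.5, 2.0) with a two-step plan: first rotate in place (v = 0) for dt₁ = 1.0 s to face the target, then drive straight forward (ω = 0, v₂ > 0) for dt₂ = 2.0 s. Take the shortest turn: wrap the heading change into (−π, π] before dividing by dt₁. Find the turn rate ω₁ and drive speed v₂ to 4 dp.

ω₁ = 1.7127, v₂ = 1.7678

heading to target = atan2(2−-1.5, 4.5−5) = 1.7127
Δθ = wrap(1.7127 − 0.0000) = 1.7127; ω₁ = Δθ/dt₁ = 1.7127
distance = √((4.5−5)² + (2−-1.5)²) = 3.5355; v₂ = distance/dt₂ = 1.7678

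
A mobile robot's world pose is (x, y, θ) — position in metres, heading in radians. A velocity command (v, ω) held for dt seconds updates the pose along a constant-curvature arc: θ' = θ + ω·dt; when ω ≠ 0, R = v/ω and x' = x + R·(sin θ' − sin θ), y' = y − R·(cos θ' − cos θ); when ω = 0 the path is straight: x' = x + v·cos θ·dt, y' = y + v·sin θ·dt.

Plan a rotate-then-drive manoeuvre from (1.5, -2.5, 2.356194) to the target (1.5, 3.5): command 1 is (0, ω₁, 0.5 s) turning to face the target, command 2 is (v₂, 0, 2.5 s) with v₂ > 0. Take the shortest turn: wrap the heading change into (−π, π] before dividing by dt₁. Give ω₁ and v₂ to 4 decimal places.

heading to target = atan2(3.5−-2.5, 1.5−1.5) = 1.5708
Δθ = wrap(1.5708 − 2.3562) = -0.7854; ω₁ = Δθ/dt₁ = -1.5708
distance = √((1.5−1.5)² + (3.5−-2.5)²) = 6.0000; v₂ = distance/dt₂ = 2.4000

ω₁ = -1.5708, v₂ = 2.4000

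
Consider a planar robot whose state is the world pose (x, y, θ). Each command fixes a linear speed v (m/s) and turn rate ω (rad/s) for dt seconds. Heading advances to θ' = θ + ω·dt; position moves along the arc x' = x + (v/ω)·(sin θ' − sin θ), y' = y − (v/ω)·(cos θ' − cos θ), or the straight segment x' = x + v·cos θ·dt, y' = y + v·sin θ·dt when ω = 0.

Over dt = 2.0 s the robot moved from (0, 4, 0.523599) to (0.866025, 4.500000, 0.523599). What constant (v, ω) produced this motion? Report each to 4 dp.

v = 0.5000, ω = 0.0000

Δθ = 0.523599 − 0.523599 = 0.000000
ω = Δθ/dt = 0.000000/2.0 = 0.0000
ω = 0 → v = (Δx·cos θ + Δy·sin θ)/dt = 0.5000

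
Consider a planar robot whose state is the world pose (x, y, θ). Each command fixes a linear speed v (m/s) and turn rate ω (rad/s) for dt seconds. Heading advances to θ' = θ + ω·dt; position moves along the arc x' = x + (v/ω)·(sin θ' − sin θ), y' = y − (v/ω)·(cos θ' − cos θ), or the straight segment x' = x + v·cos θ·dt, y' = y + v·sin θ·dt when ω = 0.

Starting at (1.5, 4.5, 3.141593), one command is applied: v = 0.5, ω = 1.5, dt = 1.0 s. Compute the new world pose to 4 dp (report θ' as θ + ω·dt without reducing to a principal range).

(1.1675, 4.1902, 4.6416)

θ' = 3.1416 + 1.5·1.0 = 4.6416
R = v/ω = 0.5/1.5 = 0.3333
x' = 1.5 + 0.3333·(sin 4.6416 − sin 3.1416) = 1.1675
y' = 4.5 − 0.3333·(cos 4.6416 − cos 3.1416) = 4.1902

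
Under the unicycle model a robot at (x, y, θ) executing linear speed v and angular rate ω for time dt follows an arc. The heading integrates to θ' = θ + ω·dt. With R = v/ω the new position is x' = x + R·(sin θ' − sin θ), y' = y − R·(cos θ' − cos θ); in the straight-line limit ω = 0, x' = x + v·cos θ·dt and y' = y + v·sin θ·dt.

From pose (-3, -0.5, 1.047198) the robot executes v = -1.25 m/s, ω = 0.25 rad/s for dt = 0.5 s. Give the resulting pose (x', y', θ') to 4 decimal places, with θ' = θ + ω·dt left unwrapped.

(-3.2779, -1.0594, 1.1722)

θ' = 1.0472 + 0.25·0.5 = 1.1722
R = v/ω = -1.25/0.25 = -5.0000
x' = -3 + -5.0000·(sin 1.1722 − sin 1.0472) = -3.2779
y' = -0.5 − -5.0000·(cos 1.1722 − cos 1.0472) = -1.0594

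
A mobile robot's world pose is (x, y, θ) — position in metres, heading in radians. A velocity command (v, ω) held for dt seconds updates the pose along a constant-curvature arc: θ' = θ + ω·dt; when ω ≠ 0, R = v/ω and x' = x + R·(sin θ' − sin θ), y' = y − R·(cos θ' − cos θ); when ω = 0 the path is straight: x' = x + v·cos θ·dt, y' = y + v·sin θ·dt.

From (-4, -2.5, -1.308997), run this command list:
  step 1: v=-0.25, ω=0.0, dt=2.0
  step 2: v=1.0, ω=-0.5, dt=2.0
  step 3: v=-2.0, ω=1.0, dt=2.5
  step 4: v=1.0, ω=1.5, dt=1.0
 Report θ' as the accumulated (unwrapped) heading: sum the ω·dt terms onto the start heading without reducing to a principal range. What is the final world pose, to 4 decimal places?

(-5.9057, 0.1634, 1.6910)

step 1: θ'=-1.3090 (straight) → pose (-4.1294, -2.0170, -1.3090)
step 2: θ'=-2.3090 (R=-2.0000) → pose (-4.5819, -3.8806, -2.3090)
step 3: θ'=0.1910 (R=-2.0000) → pose (-6.4409, -0.5710, 0.1910)
step 4: θ'=1.6910 (R=0.6667) → pose (-5.9057, 0.1634, 1.6910)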